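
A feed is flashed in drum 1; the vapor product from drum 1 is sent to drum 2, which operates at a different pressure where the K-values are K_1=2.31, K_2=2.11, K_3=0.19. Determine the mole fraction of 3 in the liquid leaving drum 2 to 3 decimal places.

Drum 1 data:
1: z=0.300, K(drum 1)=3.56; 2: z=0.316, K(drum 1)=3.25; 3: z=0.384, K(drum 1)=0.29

x_3 (drum 2) = 0.598

Drum 1:
Material balance + equilibrium reduce to Σ zᵢ(Kᵢ−1)/(1+ψ₁(Kᵢ−1)) = 0.
Feasibility: ΣzᵢKᵢ = 2.206, Σzᵢ/Kᵢ = 1.506 — both > 1, two phases present.
Iterate (Newton) starting at ψ₁ = 0.5:
  ψ₁ = 0.500: g = 0.2487, g' = -1.198 → ψ₁ = 0.708
  ψ₁ = 0.708: g = -0.0005, g' = -1.269 → ψ₁ = 0.707
Converged at ψ₁ = 0.707.
Drum-1 compositions:
  1: x = 0.107, y = 0.380
  2: x = 0.122, y = 0.396
  3: x = 0.771, y = 0.224
Drum-2 feed = drum-1 vapor: z₂ = (0.3800, 0.3963, 0.2237).
Drum 2:
Rachford–Rice: g(ψ₂) = Σ zᵢ(Kᵢ−1)/(1+ψ₂(Kᵢ−1)) = 0.
Feasibility: ΣzᵢKᵢ = 1.757, Σzᵢ/Kᵢ = 1.530 — both > 1, two phases present.
Newton–Raphson from ψ₂ = 0.5:
  ψ₂ = 0.500: g = 0.2792, g' = -0.855 → ψ₂ = 0.827
  ψ₂ = 0.827: g = -0.0800, g' = -1.628 → ψ₂ = 0.778
  ψ₂ = 0.778: g = -0.0067, g' = -1.372 → ψ₂ = 0.773
Converged at ψ₂ = 0.773.
  1: x = 0.189, y = 0.436
  2: x = 0.213, y = 0.450
  3: x = 0.598, y = 0.114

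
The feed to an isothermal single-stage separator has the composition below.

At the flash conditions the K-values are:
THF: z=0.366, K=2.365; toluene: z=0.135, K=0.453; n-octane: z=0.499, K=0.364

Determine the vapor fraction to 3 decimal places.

ψ = 0.129

Let ψ = V/F and solve Σ zᵢ(Kᵢ−1)/(1+ψ(Kᵢ−1)) = 0.
g(0) = ΣzᵢKᵢ − 1 = 0.108 and g(1) = 1 − Σzᵢ/Kᵢ = -0.824, so a root lies in (0, 1).
Newton–Raphson from ψ = 0.43:
  ψ = 0.430: g = -0.2186, g' = -0.722 → ψ = 0.127
  ψ = 0.127: g = 0.0009, g' = -0.781 → ψ = 0.128
Converged at ψ = 0.129.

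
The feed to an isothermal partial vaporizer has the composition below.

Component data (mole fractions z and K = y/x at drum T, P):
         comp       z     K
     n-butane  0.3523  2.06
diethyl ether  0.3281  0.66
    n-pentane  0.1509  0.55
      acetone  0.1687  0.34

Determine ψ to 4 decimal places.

Rachford–Rice: g(ψ) = Σ zᵢ(Kᵢ−1)/(1+ψ(Kᵢ−1)) = 0.
Feasibility: ΣzᵢKᵢ = 1.0826, Σzᵢ/Kᵢ = 1.4387 — both > 1, two phases present.
Iterate (Newton) starting at ψ = 0.52:
  ψ = 0.5200: g = -0.15294, g' = -0.4429 → ψ = 0.1747
  ψ = 0.1747: g = -0.00305, g' = -0.4546 → ψ = 0.1680
Converged at ψ = 0.1680.

ψ = 0.1680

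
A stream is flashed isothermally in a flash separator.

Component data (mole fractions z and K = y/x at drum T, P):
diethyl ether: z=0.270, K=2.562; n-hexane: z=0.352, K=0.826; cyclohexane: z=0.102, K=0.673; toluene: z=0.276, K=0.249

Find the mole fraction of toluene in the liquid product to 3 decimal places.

Rachford–Rice: g(V/F) = Σ zᵢ(Kᵢ−1)/(1+V/F(Kᵢ−1)) = 0.
g(0) = ΣzᵢKᵢ − 1 = 0.120 and g(1) = 1 − Σzᵢ/Kᵢ = -0.792, so a root lies in (0, 1).
Newton–Raphson from V/F = 0.67:
  V/F = 0.670: g = -0.3232, g' = -0.819 → V/F = 0.276
  V/F = 0.276: g = -0.0676, g' = -0.594 → V/F = 0.162
  V/F = 0.162: g = 0.0024, g' = -0.645 → V/F = 0.166
Converged at V/F = 0.166.
Compositions from xᵢ = zᵢ/(1+V/F(Kᵢ−1)), yᵢ = Kᵢxᵢ:
  diethyl ether: x = 0.215, y = 0.550
  n-hexane: x = 0.362, y = 0.299
  cyclohexane: x = 0.108, y = 0.073
  toluene: x = 0.315, y = 0.078

x_toluene = 0.315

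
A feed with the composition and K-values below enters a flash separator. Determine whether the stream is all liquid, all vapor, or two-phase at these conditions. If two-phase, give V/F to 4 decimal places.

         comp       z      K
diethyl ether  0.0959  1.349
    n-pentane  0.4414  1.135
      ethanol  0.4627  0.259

all liquid

ΣzᵢKᵢ = 0.7502; Σzᵢ/Kᵢ = 2.2465.
Since ΣzᵢKᵢ < 1 the mixture is below its bubble point — single liquid phase.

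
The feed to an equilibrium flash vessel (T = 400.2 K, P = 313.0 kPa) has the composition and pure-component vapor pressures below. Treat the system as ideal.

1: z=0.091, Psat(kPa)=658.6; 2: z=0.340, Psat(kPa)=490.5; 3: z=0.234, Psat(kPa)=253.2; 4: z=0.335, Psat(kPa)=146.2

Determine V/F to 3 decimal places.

V/F = 0.232

Raoult's law: Kᵢ = Pᵢˢᵃᵗ/P = Pᵢˢᵃᵗ/313.0.
  K_1 = 658.6/313.0 = 2.10415, K_2 = 490.5/313.0 = 1.56709, K_3 = 253.2/313.0 = 0.80895, K_4 = 146.2/313.0 = 0.46709
Material balance + equilibrium reduce to Σ zᵢ(Kᵢ−1)/(1+V/F(Kᵢ−1)) = 0.
g(0) = ΣzᵢKᵢ − 1 = 0.070 and g(1) = 1 − Σzᵢ/Kᵢ = -0.267, so a root lies in (0, 1).
Iterate (Newton) starting at V/F = 0.5:
  V/F = 0.500: g = -0.0778, g' = -0.300 → V/F = 0.240
  V/F = 0.240: g = -0.0025, g' = -0.289 → V/F = 0.232
Converged at V/F = 0.232.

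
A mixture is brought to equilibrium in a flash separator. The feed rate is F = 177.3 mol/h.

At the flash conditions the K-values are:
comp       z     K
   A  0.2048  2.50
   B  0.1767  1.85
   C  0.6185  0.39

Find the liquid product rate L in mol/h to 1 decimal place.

L = 158.6 mol/h

Material balance + equilibrium reduce to Σ zᵢ(Kᵢ−1)/(1+V/F(Kᵢ−1)) = 0.
Check two-phase: ΣzᵢKᵢ = 1.0801 > 1 and Σzᵢ/Kᵢ = 1.7633 > 1, so g(0) = 0.0801 > 0 and g(1) = -0.7633 < 0.
Newton iteration, V/F⁰ = 0.5:
  V/F = 0.5000: g = -0.26191, g' = -0.6898 → V/F = 0.1203
  V/F = 0.1203: g = -0.01067, g' = -0.7038 → V/F = 0.1051
  V/F = 0.1051: g = 0.00008, g' = -0.7141 → V/F = 0.1053
Converged at V/F = 0.1053.
Then V = V/F·F = 0.1053·177.3 = 18.7 mol/h and L = F − V = 158.6 mol/h.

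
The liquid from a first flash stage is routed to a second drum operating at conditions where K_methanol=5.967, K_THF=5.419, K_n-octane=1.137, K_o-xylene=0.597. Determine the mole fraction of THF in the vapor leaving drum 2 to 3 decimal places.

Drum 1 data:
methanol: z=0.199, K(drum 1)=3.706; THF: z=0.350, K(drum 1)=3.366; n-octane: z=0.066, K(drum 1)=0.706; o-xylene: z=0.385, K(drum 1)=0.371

Drum 1:
Material balance + equilibrium reduce to Σ zᵢ(Kᵢ−1)/(1+ψ₁(Kᵢ−1)) = 0.
Feasibility: ΣzᵢKᵢ = 2.105, Σzᵢ/Kᵢ = 1.289 — both > 1, two phases present.
Newton iteration, ψ₁⁰ = 0.36:
  ψ₁ = 0.360: g = 0.3852, g' = -1.207 → ψ₁ = 0.679
  ψ₁ = 0.679: g = 0.0604, g' = -0.942 → ψ₁ = 0.743
Converged at ψ₁ = 0.743.
Drum-1 compositions:
  methanol: x = 0.066, y = 0.245
  THF: x = 0.127, y = 0.427
  n-octane: x = 0.084, y = 0.060
  o-xylene: x = 0.722, y = 0.268
Drum-2 feed = drum-1 liquid: z₂ = (0.0661, 0.1269, 0.0844, 0.7225).
Drum 2:
Newton iteration, ψ₂⁰ = 0.48:
  ψ₂ = 0.480: g = -0.0734, g' = -0.579 → ψ₂ = 0.353
  ψ₂ = 0.353: g = 0.0098, g' = -0.754 → ψ₂ = 0.366
Converged at ψ₂ = 0.366.
  methanol: x = 0.023, y = 0.140
  THF: x = 0.048, y = 0.263
  n-octane: x = 0.080, y = 0.091
  o-xylene: x = 0.848, y = 0.506

y_THF (drum 2) = 0.263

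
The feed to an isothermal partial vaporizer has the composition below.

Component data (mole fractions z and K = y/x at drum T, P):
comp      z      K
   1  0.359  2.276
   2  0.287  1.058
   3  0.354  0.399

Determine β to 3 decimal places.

β = 0.483

Material balance + equilibrium reduce to Σ zᵢ(Kᵢ−1)/(1+β(Kᵢ−1)) = 0.
g(0) = ΣzᵢKᵢ − 1 = 0.262 and g(1) = 1 − Σzᵢ/Kᵢ = -0.316, so a root lies in (0, 1).
Newton–Raphson from β = 0.5:
  β = 0.500: g = -0.0083, g' = -0.480 → β = 0.483
Converged at β = 0.483.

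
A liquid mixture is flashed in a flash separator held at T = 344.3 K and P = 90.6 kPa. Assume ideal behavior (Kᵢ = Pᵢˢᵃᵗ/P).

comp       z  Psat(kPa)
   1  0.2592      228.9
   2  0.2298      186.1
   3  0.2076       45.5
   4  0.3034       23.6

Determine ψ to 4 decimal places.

Raoult's law: Kᵢ = Pᵢˢᵃᵗ/P = Pᵢˢᵃᵗ/90.6.
  K_1 = 228.9/90.6 = 2.526490, K_2 = 186.1/90.6 = 2.054084, K_3 = 45.5/90.6 = 0.502208, K_4 = 23.6/90.6 = 0.260486
Newton–Raphson from ψ = 0.5:
  ψ = 0.5000: g = -0.11057, g' = -0.8127 → ψ = 0.3639
  ψ = 0.3639: g = -0.00378, g' = -0.7703 → ψ = 0.3590
Converged at ψ = 0.3590.

ψ = 0.3590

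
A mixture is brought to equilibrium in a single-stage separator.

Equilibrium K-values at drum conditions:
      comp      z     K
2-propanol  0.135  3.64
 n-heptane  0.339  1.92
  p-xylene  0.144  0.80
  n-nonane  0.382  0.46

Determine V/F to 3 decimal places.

V/F = 0.602

Rachford–Rice: g(V/F) = Σ zᵢ(Kᵢ−1)/(1+V/F(Kᵢ−1)) = 0.
Check two-phase: ΣzᵢKᵢ = 1.433 > 1 and Σzᵢ/Kᵢ = 1.224 > 1, so g(0) = 0.433 > 0 and g(1) = -0.224 < 0.
Newton iteration, V/F⁰ = 0.57:
  V/F = 0.570: g = 0.0164, g' = -0.513 → V/F = 0.602
Converged at V/F = 0.602.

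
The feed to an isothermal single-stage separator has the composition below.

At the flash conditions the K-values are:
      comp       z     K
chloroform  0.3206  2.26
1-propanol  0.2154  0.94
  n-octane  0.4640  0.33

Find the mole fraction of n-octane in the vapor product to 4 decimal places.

y_n-octane = 0.1665

Material balance + equilibrium reduce to Σ zᵢ(Kᵢ−1)/(1+β(Kᵢ−1)) = 0.
Feasibility: ΣzᵢKᵢ = 1.0802, Σzᵢ/Kᵢ = 1.7771 — both > 1, two phases present.
Newton–Raphson from β = 0.61:
  β = 0.6100: g = -0.31077, g' = -0.7593 → β = 0.2007
  β = 0.2007: g = -0.04985, g' = -0.6031 → β = 0.1181
  β = 0.1181: g = 0.00105, g' = -0.6321 → β = 0.1197
Converged at β = 0.1197.
Compositions from xᵢ = zᵢ/(1+β(Kᵢ−1)), yᵢ = Kᵢxᵢ:
  chloroform: x = 0.2786, y = 0.6296
  1-propanol: x = 0.2170, y = 0.2039
  n-octane: x = 0.5045, y = 0.1665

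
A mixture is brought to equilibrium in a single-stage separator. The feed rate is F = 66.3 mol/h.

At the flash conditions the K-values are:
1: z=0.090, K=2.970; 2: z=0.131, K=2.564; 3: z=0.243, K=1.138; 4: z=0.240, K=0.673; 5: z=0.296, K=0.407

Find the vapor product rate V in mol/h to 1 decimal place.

Material balance + equilibrium reduce to Σ zᵢ(Kᵢ−1)/(1+ψ(Kᵢ−1)) = 0.
g(0) = ΣzᵢKᵢ − 1 = 0.162 and g(1) = 1 − Σzᵢ/Kᵢ = -0.379, so a root lies in (0, 1).
Newton iteration, ψ⁰ = 0.41:
  ψ = 0.410: g = -0.0679, g' = -0.446 → ψ = 0.258
  ψ = 0.258: g = 0.0031, g' = -0.496 → ψ = 0.264
Converged at ψ = 0.264.
Then V = ψ·F = 0.2640·66.3 = 17.5 mol/h and L = F − V = 48.8 mol/h.

V = 17.5 mol/h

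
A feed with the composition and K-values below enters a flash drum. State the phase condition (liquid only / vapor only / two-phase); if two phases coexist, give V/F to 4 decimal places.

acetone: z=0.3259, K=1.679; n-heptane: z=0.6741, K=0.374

ΣzᵢKᵢ = 0.7993; Σzᵢ/Kᵢ = 1.9965.
Since ΣzᵢKᵢ < 1 the mixture is below its bubble point — single liquid phase.

liquid only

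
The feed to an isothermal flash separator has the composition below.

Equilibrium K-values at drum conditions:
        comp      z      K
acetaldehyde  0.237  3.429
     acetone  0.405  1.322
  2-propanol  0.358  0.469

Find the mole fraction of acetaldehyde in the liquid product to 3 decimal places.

x_acetaldehyde = 0.085

Rachford–Rice: g(ψ) = Σ zᵢ(Kᵢ−1)/(1+ψ(Kᵢ−1)) = 0.
Feasibility: ΣzᵢKᵢ = 1.516, Σzᵢ/Kᵢ = 1.139 — both > 1, two phases present.
Iterate (Newton) starting at ψ = 0.66:
  ψ = 0.660: g = 0.0360, g' = -0.474 → ψ = 0.736
Converged at ψ = 0.736.
Compositions from xᵢ = zᵢ/(1+ψ(Kᵢ−1)), yᵢ = Kᵢxᵢ:
  acetaldehyde: x = 0.085, y = 0.292
  acetone: x = 0.327, y = 0.433
  2-propanol: x = 0.588, y = 0.276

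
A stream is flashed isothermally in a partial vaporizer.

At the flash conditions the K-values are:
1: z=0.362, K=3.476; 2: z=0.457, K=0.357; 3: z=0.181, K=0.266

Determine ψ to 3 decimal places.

Let ψ = V/F and solve Σ zᵢ(Kᵢ−1)/(1+ψ(Kᵢ−1)) = 0.
Feasibility: ΣzᵢKᵢ = 1.470, Σzᵢ/Kᵢ = 2.065 — both > 1, two phases present.
Newton–Raphson from ψ = 0.42:
  ψ = 0.420: g = -0.1552, g' = -1.092 → ψ = 0.278
  ψ = 0.278: g = 0.0064, g' = -1.213 → ψ = 0.283
Converged at ψ = 0.283.

ψ = 0.283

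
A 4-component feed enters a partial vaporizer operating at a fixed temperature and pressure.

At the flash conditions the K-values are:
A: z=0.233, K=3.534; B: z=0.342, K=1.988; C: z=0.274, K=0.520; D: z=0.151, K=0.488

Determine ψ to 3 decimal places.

ψ = 0.871

Iterate (Newton) starting at ψ = 0.5:
  ψ = 0.500: g = 0.2096, g' = -0.621 → ψ = 0.837
  ψ = 0.837: g = 0.0188, g' = -0.551 → ψ = 0.871
Converged at ψ = 0.871.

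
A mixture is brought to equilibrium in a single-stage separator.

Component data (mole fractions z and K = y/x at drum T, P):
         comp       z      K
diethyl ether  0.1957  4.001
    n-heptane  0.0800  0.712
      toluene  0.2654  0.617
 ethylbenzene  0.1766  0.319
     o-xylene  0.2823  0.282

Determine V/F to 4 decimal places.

Iterate (Newton) starting at V/F = 0.5:
  V/F = 0.5000: g = -0.41634, g' = -0.8930 → V/F = 0.0338
  V/F = 0.0338: g = 0.07618, g' = -1.7384 → V/F = 0.0776
  V/F = 0.0776: g = 0.00642, g' = -1.4624 → V/F = 0.0820
Converged at V/F = 0.0820.

V/F = 0.0820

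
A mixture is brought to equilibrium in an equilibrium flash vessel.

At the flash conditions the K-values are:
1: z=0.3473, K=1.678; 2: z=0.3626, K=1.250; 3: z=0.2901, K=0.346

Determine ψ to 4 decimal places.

Rachford–Rice: g(ψ) = Σ zᵢ(Kᵢ−1)/(1+ψ(Kᵢ−1)) = 0.
Feasibility: ΣzᵢKᵢ = 1.1364, Σzᵢ/Kᵢ = 1.3355 — both > 1, two phases present.
Iterate (Newton) starting at ψ = 0.38:
  ψ = 0.3800: g = 0.01755, g' = -0.3396 → ψ = 0.4317
  ψ = 0.4317: g = -0.00038, g' = -0.3549 → ψ = 0.4306
Converged at ψ = 0.4306.

ψ = 0.4306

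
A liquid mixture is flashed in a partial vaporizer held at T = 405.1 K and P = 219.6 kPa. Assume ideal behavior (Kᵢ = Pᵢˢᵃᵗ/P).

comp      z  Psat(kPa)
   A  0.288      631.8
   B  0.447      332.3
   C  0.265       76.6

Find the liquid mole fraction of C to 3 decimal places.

x_C = 0.573

Raoult's law: Kᵢ = Pᵢˢᵃᵗ/P = Pᵢˢᵃᵗ/219.6.
  K_A = 631.8/219.6 = 2.87705, K_B = 332.3/219.6 = 1.51321, K_C = 76.6/219.6 = 0.34882
Material balance + equilibrium reduce to Σ zᵢ(Kᵢ−1)/(1+ψ(Kᵢ−1)) = 0.
Check two-phase: ΣzᵢKᵢ = 1.597 > 1 and Σzᵢ/Kᵢ = 1.155 > 1, so g(0) = 0.597 > 0 and g(1) = -0.155 < 0.
Newton–Raphson from ψ = 0.57:
  ψ = 0.570: g = 0.1642, g' = -0.591 → ψ = 0.848
  ψ = 0.848: g = -0.0167, g' = -0.768 → ψ = 0.826
Converged at ψ = 0.826.
Compositions from xᵢ = zᵢ/(1+ψ(Kᵢ−1)), yᵢ = Kᵢxᵢ:
  A: x = 0.113, y = 0.325
  B: x = 0.314, y = 0.475
  C: x = 0.573, y = 0.200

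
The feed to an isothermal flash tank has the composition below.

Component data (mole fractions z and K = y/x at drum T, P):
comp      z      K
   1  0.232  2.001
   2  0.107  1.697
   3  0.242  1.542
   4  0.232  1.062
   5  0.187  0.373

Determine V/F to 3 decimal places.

Material balance + equilibrium reduce to Σ zᵢ(Kᵢ−1)/(1+V/F(Kᵢ−1)) = 0.
g(0) = ΣzᵢKᵢ − 1 = 0.335 and g(1) = 1 − Σzᵢ/Kᵢ = -0.056, so a root lies in (0, 1).
Newton iteration, V/F⁰ = 0.36:
  V/F = 0.360: g = 0.2027, g' = -0.332 → V/F = 0.970
  V/F = 0.970: g = -0.0377, g' = -0.589 → V/F = 0.907
  V/F = 0.907: g = -0.0026, g' = -0.511 → V/F = 0.901
Converged at V/F = 0.901.

V/F = 0.901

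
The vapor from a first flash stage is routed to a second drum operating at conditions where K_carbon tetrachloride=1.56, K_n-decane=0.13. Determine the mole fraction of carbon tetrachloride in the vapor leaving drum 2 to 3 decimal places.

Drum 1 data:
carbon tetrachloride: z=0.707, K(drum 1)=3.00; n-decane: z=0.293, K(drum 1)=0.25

y_carbon tetrachloride (drum 2) = 0.949

Drum 1:
Iterate (Newton) starting at ψ₁ = 0.5:
  ψ₁ = 0.500: g = 0.3554, g' = -1.129 → ψ₁ = 0.815
  ψ₁ = 0.815: g = -0.0274, g' = -1.499 → ψ₁ = 0.797
  ψ₁ = 0.797: g = -0.0006, g' = -1.437 → ψ₁ = 0.796
Converged at ψ₁ = 0.796.
Drum-1 compositions:
  carbon tetrachloride: x = 0.273, y = 0.818
  n-decane: x = 0.727, y = 0.182
Drum-2 feed = drum-1 vapor: z₂ = (0.8182, 0.1818).
Drum 2:
Let ψ₂ = V/F and solve Σ zᵢ(Kᵢ−1)/(1+ψ₂(Kᵢ−1)) = 0.
Check two-phase: ΣzᵢKᵢ = 1.300 > 1 and Σzᵢ/Kᵢ = 1.923 > 1, so g(0) = 0.300 > 0 and g(1) = -0.923 < 0.
Newton iteration, ψ₂⁰ = 0.55:
  ψ₂ = 0.550: g = 0.0470, g' = -0.656 → ψ₂ = 0.622
  ψ₂ = 0.622: g = -0.0046, g' = -0.794 → ψ₂ = 0.616
Converged at ψ₂ = 0.616.
  carbon tetrachloride: x = 0.608, y = 0.949
  n-decane: x = 0.392, y = 0.051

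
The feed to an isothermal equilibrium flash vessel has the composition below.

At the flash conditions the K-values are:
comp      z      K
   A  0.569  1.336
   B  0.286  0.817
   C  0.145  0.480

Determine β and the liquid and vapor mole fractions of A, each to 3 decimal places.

Material balance + equilibrium reduce to Σ zᵢ(Kᵢ−1)/(1+β(Kᵢ−1)) = 0.
Feasibility: ΣzᵢKᵢ = 1.063, Σzᵢ/Kᵢ = 1.078 — both > 1, two phases present.
Newton–Raphson from β = 0.33:
  β = 0.330: g = 0.0254, g' = -0.120 → β = 0.541
  β = 0.541: g = -0.0013, g' = -0.134 → β = 0.532
Converged at β = 0.532.
Compositions from xᵢ = zᵢ/(1+β(Kᵢ−1)), yᵢ = Kᵢxᵢ:
  A: x = 0.483, y = 0.645
  B: x = 0.317, y = 0.259
  C: x = 0.200, y = 0.096

β = 0.532, x_A = 0.483, y_A = 0.645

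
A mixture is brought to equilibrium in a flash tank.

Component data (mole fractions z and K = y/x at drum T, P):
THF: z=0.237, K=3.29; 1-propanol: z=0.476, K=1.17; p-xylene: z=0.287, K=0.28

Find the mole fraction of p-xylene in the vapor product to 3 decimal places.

Rachford–Rice: g(ψ) = Σ zᵢ(Kᵢ−1)/(1+ψ(Kᵢ−1)) = 0.
g(0) = ΣzᵢKᵢ − 1 = 0.417 and g(1) = 1 − Σzᵢ/Kᵢ = -0.504, so a root lies in (0, 1).
Newton–Raphson from ψ = 0.52:
  ψ = 0.520: g = -0.0082, g' = -0.651 → ψ = 0.507
Converged at ψ = 0.507.
Compositions from xᵢ = zᵢ/(1+ψ(Kᵢ−1)), yᵢ = Kᵢxᵢ:
  THF: x = 0.110, y = 0.361
  1-propanol: x = 0.438, y = 0.513
  p-xylene: x = 0.452, y = 0.127

y_p-xylene = 0.127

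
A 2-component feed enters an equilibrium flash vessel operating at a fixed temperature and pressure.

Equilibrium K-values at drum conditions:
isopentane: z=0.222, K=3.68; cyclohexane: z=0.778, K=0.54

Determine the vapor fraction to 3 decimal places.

Let ψ = V/F and solve Σ zᵢ(Kᵢ−1)/(1+ψ(Kᵢ−1)) = 0.
Check two-phase: ΣzᵢKᵢ = 1.237 > 1 and Σzᵢ/Kᵢ = 1.501 > 1, so g(0) = 0.237 > 0 and g(1) = -0.501 < 0.
Newton iteration, ψ⁰ = 0.5:
  ψ = 0.500: g = -0.2105, g' = -0.569 → ψ = 0.130
  ψ = 0.130: g = 0.0607, g' = -1.063 → ψ = 0.187
  ψ = 0.187: g = 0.0048, g' = -0.905 → ψ = 0.192
Converged at ψ = 0.192.

ψ = 0.192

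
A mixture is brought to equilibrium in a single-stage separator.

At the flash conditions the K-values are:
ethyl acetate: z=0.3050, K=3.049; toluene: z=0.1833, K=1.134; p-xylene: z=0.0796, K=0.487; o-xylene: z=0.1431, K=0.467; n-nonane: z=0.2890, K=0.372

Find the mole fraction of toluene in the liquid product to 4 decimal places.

x_toluene = 0.1747

Rachford–Rice: g(ψ) = Σ zᵢ(Kᵢ−1)/(1+ψ(Kᵢ−1)) = 0.
g(0) = ΣzᵢKᵢ − 1 = 0.3509 and g(1) = 1 − Σzᵢ/Kᵢ = -0.5084, so a root lies in (0, 1).
Newton–Raphson from ψ = 0.5:
  ψ = 0.5000: g = -0.09176, g' = -0.6710 → ψ = 0.3632
  ψ = 0.3632: g = 0.00180, g' = -0.7093 → ψ = 0.3658
Converged at ψ = 0.3658.
Compositions from xᵢ = zᵢ/(1+ψ(Kᵢ−1)), yᵢ = Kᵢxᵢ:
  ethyl acetate: x = 0.1743, y = 0.5315
  toluene: x = 0.1747, y = 0.1981
  p-xylene: x = 0.0980, y = 0.0477
  o-xylene: x = 0.1778, y = 0.0830
  n-nonane: x = 0.3752, y = 0.1396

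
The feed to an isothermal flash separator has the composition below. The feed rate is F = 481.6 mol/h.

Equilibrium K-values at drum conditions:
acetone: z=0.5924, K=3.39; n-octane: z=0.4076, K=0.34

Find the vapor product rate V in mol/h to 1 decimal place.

Let ψ = V/F and solve Σ zᵢ(Kᵢ−1)/(1+ψ(Kᵢ−1)) = 0.
Check two-phase: ΣzᵢKᵢ = 2.1468 > 1 and Σzᵢ/Kᵢ = 1.3736 > 1, so g(0) = 1.1468 > 0 and g(1) = -0.3736 < 0.
Newton iteration, ψ⁰ = 0.5:
  ψ = 0.5000: g = 0.24351, g' = -1.0979 → ψ = 0.7218
  ψ = 0.7218: g = 0.00578, g' = -1.1033 → ψ = 0.7270
Converged at ψ = 0.7270.
Then V = ψ·F = 0.7270·481.6 = 350.1 mol/h and L = F − V = 131.5 mol/h.

V = 350.1 mol/h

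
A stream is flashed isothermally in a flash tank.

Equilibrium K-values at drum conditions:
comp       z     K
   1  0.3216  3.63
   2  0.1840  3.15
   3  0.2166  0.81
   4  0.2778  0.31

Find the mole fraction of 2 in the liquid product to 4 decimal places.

Material balance + equilibrium reduce to Σ zᵢ(Kᵢ−1)/(1+ψ(Kᵢ−1)) = 0.
Feasibility: ΣzᵢKᵢ = 2.0086, Σzᵢ/Kᵢ = 1.3105 — both > 1, two phases present.
Newton iteration, ψ⁰ = 0.5:
  ψ = 0.5000: g = 0.21789, g' = -0.9304 → ψ = 0.7342
  ψ = 0.7342: g = 0.00570, g' = -0.9407 → ψ = 0.7402
Converged at ψ = 0.7402.
Compositions from xᵢ = zᵢ/(1+ψ(Kᵢ−1)), yᵢ = Kᵢxᵢ:
  1: x = 0.1091, y = 0.3962
  2: x = 0.0710, y = 0.2237
  3: x = 0.2520, y = 0.2042
  4: x = 0.5678, y = 0.1760

x_2 = 0.0710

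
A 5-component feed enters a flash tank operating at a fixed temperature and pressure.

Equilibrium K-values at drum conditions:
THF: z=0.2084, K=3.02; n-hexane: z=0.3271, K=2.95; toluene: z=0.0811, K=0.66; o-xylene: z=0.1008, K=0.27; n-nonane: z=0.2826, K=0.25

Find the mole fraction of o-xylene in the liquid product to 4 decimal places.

x_o-xylene = 0.1665

Iterate (Newton) starting at V/F = 0.55:
  V/F = 0.5500: g = -0.01045, g' = -1.1051 → V/F = 0.5405
Converged at V/F = 0.5405.
Compositions from xᵢ = zᵢ/(1+V/F(Kᵢ−1)), yᵢ = Kᵢxᵢ:
  THF: x = 0.0996, y = 0.3009
  n-hexane: x = 0.1592, y = 0.4698
  toluene: x = 0.0994, y = 0.0656
  o-xylene: x = 0.1665, y = 0.0450
  n-nonane: x = 0.4753, y = 0.1188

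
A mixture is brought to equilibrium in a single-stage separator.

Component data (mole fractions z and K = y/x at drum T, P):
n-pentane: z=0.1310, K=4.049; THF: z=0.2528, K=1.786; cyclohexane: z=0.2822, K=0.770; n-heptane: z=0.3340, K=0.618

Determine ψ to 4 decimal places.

ψ = 0.7137

Rachford–Rice: g(ψ) = Σ zᵢ(Kᵢ−1)/(1+ψ(Kᵢ−1)) = 0.
Feasibility: ΣzᵢKᵢ = 1.4056, Σzᵢ/Kᵢ = 1.0808 — both > 1, two phases present.
Iterate (Newton) starting at ψ = 0.56:
  ψ = 0.5600: g = 0.04869, g' = -0.3400 → ψ = 0.7032
  ψ = 0.7032: g = 0.00313, g' = -0.3003 → ψ = 0.7136
  ψ = 0.7136: g = 0.00001, g' = -0.2983 → ψ = 0.7137
Converged at ψ = 0.7137.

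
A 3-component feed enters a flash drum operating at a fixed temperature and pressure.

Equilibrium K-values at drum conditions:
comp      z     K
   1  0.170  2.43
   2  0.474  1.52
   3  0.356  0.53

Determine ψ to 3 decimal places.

ψ = 0.856

Rachford–Rice: g(ψ) = Σ zᵢ(Kᵢ−1)/(1+ψ(Kᵢ−1)) = 0.
g(0) = ΣzᵢKᵢ − 1 = 0.322 and g(1) = 1 − Σzᵢ/Kᵢ = -0.053, so a root lies in (0, 1).
Newton–Raphson from ψ = 0.48:
  ψ = 0.480: g = 0.1253, g' = -0.335 → ψ = 0.854
  ψ = 0.854: g = 0.0007, g' = -0.351 → ψ = 0.856
Converged at ψ = 0.856.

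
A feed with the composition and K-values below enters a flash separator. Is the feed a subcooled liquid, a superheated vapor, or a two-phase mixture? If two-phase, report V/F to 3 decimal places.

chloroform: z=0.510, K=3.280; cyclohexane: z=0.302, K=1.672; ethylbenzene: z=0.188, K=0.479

superheated vapor

ΣzᵢKᵢ = 2.268; Σzᵢ/Kᵢ = 0.729.
Since Σzᵢ/Kᵢ < 1 the mixture is above its dew point — single vapor phase.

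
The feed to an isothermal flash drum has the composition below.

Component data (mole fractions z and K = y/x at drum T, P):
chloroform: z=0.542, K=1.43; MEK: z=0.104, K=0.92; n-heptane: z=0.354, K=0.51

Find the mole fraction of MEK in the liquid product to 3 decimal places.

Material balance + equilibrium reduce to Σ zᵢ(Kᵢ−1)/(1+V/F(Kᵢ−1)) = 0.
Feasibility: ΣzᵢKᵢ = 1.051, Σzᵢ/Kᵢ = 1.186 — both > 1, two phases present.
Newton iteration, V/F⁰ = 0.5:
  V/F = 0.500: g = -0.0466, g' = -0.218 → V/F = 0.286
  V/F = 0.286: g = -0.0027, g' = -0.195 → V/F = 0.272
Converged at V/F = 0.272.
Compositions from xᵢ = zᵢ/(1+V/F(Kᵢ−1)), yᵢ = Kᵢxᵢ:
  chloroform: x = 0.485, y = 0.694
  MEK: x = 0.106, y = 0.098
  n-heptane: x = 0.408, y = 0.208

x_MEK = 0.106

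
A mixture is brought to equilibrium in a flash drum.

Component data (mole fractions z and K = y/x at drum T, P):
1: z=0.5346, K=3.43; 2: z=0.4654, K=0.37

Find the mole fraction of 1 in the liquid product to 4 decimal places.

x_1 = 0.2059

Rachford–Rice: g(β) = Σ zᵢ(Kᵢ−1)/(1+β(Kᵢ−1)) = 0.
Feasibility: ΣzᵢKᵢ = 2.0059, Σzᵢ/Kᵢ = 1.4137 — both > 1, two phases present.
Binary case is linear: z₁(K₁−1)(1+β(K₂−1)) + z₂(K₂−1)(1+β(K₁−1)) = 0
⇒ β = [z₁(K₁−1)+z₂(K₂−1)] / [−(K₁−1)(K₂−1)] = 1.00588/1.53090 = 0.6570
Compositions from xᵢ = zᵢ/(1+β(Kᵢ−1)), yᵢ = Kᵢxᵢ:
  1: x = 0.2059, y = 0.7062
  2: x = 0.7941, y = 0.2938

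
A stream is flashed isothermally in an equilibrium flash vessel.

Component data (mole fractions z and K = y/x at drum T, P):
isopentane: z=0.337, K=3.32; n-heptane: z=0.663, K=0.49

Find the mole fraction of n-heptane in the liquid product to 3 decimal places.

Let ψ = V/F and solve Σ zᵢ(Kᵢ−1)/(1+ψ(Kᵢ−1)) = 0.
Feasibility: ΣzᵢKᵢ = 1.444, Σzᵢ/Kᵢ = 1.455 — both > 1, two phases present.
Binary case is linear: z₁(K₁−1)(1+ψ(K₂−1)) + z₂(K₂−1)(1+ψ(K₁−1)) = 0
⇒ ψ = [z₁(K₁−1)+z₂(K₂−1)] / [−(K₁−1)(K₂−1)] = 0.4437/1.1832 = 0.375
Compositions from xᵢ = zᵢ/(1+ψ(Kᵢ−1)), yᵢ = Kᵢxᵢ:
  isopentane: x = 0.180, y = 0.598
  n-heptane: x = 0.820, y = 0.402

x_n-heptane = 0.820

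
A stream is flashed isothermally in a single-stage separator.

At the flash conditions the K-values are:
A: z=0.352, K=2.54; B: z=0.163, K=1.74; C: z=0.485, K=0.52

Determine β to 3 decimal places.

Material balance + equilibrium reduce to Σ zᵢ(Kᵢ−1)/(1+β(Kᵢ−1)) = 0.
Feasibility: ΣzᵢKᵢ = 1.430, Σzᵢ/Kᵢ = 1.165 — both > 1, two phases present.
Newton–Raphson from β = 0.67:
  β = 0.670: g = 0.0043, g' = -0.485 → β = 0.679
Converged at β = 0.679.

β = 0.679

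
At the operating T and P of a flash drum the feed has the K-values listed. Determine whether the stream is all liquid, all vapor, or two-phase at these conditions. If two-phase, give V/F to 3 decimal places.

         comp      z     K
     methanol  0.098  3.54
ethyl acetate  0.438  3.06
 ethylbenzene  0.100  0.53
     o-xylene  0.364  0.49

two-phase, V/F = 0.851

ΣzᵢKᵢ = 1.919; Σzᵢ/Kᵢ = 1.102.
Both exceed 1, so a two-phase solution exists.
Let ψ = V/F and solve Σ zᵢ(Kᵢ−1)/(1+ψ(Kᵢ−1)) = 0.
Newton iteration, ψ⁰ = 0.62:
  ψ = 0.620: g = 0.1551, g' = -0.700 → ψ = 0.841
  ψ = 0.841: g = 0.0065, g' = -0.664 → ψ = 0.851
Converged at ψ = 0.851.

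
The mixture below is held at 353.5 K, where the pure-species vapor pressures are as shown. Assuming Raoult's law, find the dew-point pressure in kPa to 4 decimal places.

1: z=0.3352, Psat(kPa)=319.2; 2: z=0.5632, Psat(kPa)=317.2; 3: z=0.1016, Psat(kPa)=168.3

Pdew = 291.6009 kPa

At the dew point ψ → 1, so Σzᵢ/Kᵢ = 1 with Kᵢ = Pᵢˢᵃᵗ/P ⇒ 1/P = Σzᵢ/Pᵢˢᵃᵗ.
1/P = 0.3352/319.2 + 0.5632/317.2 + 0.1016/168.3 = 0.0034293 ⇒ P = 291.6009 kPa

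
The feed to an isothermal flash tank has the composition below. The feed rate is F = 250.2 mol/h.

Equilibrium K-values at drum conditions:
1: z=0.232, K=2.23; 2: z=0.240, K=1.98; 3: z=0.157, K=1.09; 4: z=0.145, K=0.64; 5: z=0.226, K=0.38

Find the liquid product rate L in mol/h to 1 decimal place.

L = 80.9 mol/h

Material balance + equilibrium reduce to Σ zᵢ(Kᵢ−1)/(1+V/F(Kᵢ−1)) = 0.
Feasibility: ΣzᵢKᵢ = 1.342, Σzᵢ/Kᵢ = 1.191 — both > 1, two phases present.
Newton–Raphson from V/F = 0.5:
  V/F = 0.500: g = 0.0813, g' = -0.450 → V/F = 0.681
  V/F = 0.681: g = -0.0019, g' = -0.481 → V/F = 0.677
Converged at V/F = 0.677.
Then V = V/F·F = 0.6768·250.2 = 169.3 mol/h and L = F − V = 80.9 mol/h.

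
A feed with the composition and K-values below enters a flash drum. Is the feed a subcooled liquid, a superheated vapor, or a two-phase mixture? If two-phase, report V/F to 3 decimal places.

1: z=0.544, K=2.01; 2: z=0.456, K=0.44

ΣzᵢKᵢ = 1.294; Σzᵢ/Kᵢ = 1.307.
Both exceed 1, so a two-phase solution exists.
Material balance + equilibrium reduce to Σ zᵢ(Kᵢ−1)/(1+ψ(Kᵢ−1)) = 0.
Binary case is linear: z₁(K₁−1)(1+ψ(K₂−1)) + z₂(K₂−1)(1+ψ(K₁−1)) = 0
⇒ ψ = [z₁(K₁−1)+z₂(K₂−1)] / [−(K₁−1)(K₂−1)] = 0.2941/0.5656 = 0.520

two-phase, V/F = 0.520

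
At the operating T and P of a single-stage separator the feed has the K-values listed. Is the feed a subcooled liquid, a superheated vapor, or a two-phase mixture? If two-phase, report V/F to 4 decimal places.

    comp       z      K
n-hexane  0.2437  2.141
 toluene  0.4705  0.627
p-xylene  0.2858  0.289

subcooled liquid

ΣzᵢKᵢ = 0.8994; Σzᵢ/Kᵢ = 1.8532.
Since ΣzᵢKᵢ < 1 the mixture is below its bubble point — single liquid phase.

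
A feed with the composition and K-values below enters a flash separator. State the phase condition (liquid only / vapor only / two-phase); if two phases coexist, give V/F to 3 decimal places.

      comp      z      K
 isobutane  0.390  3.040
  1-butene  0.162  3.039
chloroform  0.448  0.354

ΣzᵢKᵢ = 1.837; Σzᵢ/Kᵢ = 1.447.
Both exceed 1, so a two-phase solution exists.
Newton–Raphson from ψ = 0.5:
  ψ = 0.500: g = 0.1299, g' = -0.971 → ψ = 0.634
  ψ = 0.634: g = 0.0010, g' = -0.973 → ψ = 0.635
Converged at ψ = 0.635.

two-phase, V/F = 0.635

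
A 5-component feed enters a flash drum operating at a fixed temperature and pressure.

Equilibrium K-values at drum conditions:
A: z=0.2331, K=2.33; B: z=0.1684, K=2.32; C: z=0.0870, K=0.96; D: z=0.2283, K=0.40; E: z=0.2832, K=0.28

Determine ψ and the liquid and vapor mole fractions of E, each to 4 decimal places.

ψ = 0.2315, x_E = 0.3399, y_E = 0.0952

Rachford–Rice: g(ψ) = Σ zᵢ(Kᵢ−1)/(1+ψ(Kᵢ−1)) = 0.
Feasibility: ΣzᵢKᵢ = 1.1879, Σzᵢ/Kᵢ = 1.8454 — both > 1, two phases present.
Newton–Raphson from ψ = 0.37:
  ψ = 0.3700: g = -0.10043, g' = -0.7264 → ψ = 0.2317
  ψ = 0.2317: g = -0.00016, g' = -0.7355 → ψ = 0.2315
Converged at ψ = 0.2315.
Compositions from xᵢ = zᵢ/(1+ψ(Kᵢ−1)), yᵢ = Kᵢxᵢ:
  A: x = 0.1782, y = 0.4153
  B: x = 0.1290, y = 0.2992
  C: x = 0.0878, y = 0.0843
  D: x = 0.2651, y = 0.1061
  E: x = 0.3399, y = 0.0952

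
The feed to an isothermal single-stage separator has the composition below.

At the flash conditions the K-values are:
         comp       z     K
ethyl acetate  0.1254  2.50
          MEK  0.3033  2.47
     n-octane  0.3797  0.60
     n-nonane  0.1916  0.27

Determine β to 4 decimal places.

β = 0.4304

Newton iteration, β⁰ = 0.5:
  β = 0.5000: g = -0.04565, g' = -0.6580 → β = 0.4306
  β = 0.4306: g = -0.00017, g' = -0.6558 → β = 0.4304
Converged at β = 0.4304.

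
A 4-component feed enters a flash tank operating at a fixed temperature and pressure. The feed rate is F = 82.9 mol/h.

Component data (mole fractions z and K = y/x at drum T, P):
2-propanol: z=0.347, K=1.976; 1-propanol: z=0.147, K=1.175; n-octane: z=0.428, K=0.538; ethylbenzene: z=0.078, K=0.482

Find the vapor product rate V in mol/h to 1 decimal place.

V = 27.0 mol/h

Rachford–Rice: g(ψ) = Σ zᵢ(Kᵢ−1)/(1+ψ(Kᵢ−1)) = 0.
g(0) = ΣzᵢKᵢ − 1 = 0.126 and g(1) = 1 − Σzᵢ/Kᵢ = -0.258, so a root lies in (0, 1).
Newton iteration, ψ⁰ = 0.31:
  ψ = 0.310: g = 0.0055, g' = -0.353 → ψ = 0.326
Converged at ψ = 0.326.
Then V = ψ·F = 0.3256·82.9 = 27.0 mol/h and L = F − V = 55.9 mol/h.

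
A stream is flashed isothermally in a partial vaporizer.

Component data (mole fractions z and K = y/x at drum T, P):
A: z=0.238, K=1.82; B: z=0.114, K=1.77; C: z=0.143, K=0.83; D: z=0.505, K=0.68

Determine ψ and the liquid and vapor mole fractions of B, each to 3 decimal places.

Material balance + equilibrium reduce to Σ zᵢ(Kᵢ−1)/(1+ψ(Kᵢ−1)) = 0.
g(0) = ΣzᵢKᵢ − 1 = 0.097 and g(1) = 1 − Σzᵢ/Kᵢ = -0.110, so a root lies in (0, 1).
Iterate (Newton) starting at ψ = 0.5:
  ψ = 0.500: g = -0.0172, g' = -0.194 → ψ = 0.412
  ψ = 0.412: g = 0.0003, g' = -0.202 → ψ = 0.413
Converged at ψ = 0.413.
Compositions from xᵢ = zᵢ/(1+ψ(Kᵢ−1)), yᵢ = Kᵢxᵢ:
  A: x = 0.178, y = 0.324
  B: x = 0.086, y = 0.153
  C: x = 0.154, y = 0.128
  D: x = 0.582, y = 0.396

ψ = 0.413, x_B = 0.086, y_B = 0.153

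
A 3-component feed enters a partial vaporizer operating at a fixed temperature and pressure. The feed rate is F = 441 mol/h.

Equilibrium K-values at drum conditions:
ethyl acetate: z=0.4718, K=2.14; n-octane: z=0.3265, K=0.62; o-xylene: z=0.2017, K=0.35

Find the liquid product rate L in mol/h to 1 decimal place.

Newton–Raphson from ψ = 0.5:
  ψ = 0.5000: g = -0.00482, g' = -0.5076 → ψ = 0.4905
Converged at ψ = 0.4905.
Then V = ψ·F = 0.4905·441 = 216.3 mol/h and L = F − V = 224.7 mol/h.

L = 224.7 mol/h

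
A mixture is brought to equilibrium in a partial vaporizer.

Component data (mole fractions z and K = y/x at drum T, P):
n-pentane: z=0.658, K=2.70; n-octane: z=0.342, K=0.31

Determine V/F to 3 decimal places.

V/F = 0.752

Rachford–Rice: g(V/F) = Σ zᵢ(Kᵢ−1)/(1+V/F(Kᵢ−1)) = 0.
Feasibility: ΣzᵢKᵢ = 1.883, Σzᵢ/Kᵢ = 1.347 — both > 1, two phases present.
Newton iteration, V/F⁰ = 0.5:
  V/F = 0.500: g = 0.2444, g' = -0.935 → V/F = 0.761
  V/F = 0.761: g = -0.0096, g' = -1.084 → V/F = 0.753
  V/F = 0.753: g = -0.0001, g' = -1.070 → V/F = 0.752
Converged at V/F = 0.752.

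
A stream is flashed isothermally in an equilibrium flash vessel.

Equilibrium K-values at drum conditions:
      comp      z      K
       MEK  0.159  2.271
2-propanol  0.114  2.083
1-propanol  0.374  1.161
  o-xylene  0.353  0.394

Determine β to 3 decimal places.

β = 0.386

Let β = V/F and solve Σ zᵢ(Kᵢ−1)/(1+β(Kᵢ−1)) = 0.
Check two-phase: ΣzᵢKᵢ = 1.172 > 1 and Σzᵢ/Kᵢ = 1.343 > 1, so g(0) = 0.172 > 0 and g(1) = -0.343 < 0.
Newton–Raphson from β = 0.5:
  β = 0.500: g = -0.0475, g' = -0.427 → β = 0.389
  β = 0.389: g = -0.0011, g' = -0.412 → β = 0.386
Converged at β = 0.386.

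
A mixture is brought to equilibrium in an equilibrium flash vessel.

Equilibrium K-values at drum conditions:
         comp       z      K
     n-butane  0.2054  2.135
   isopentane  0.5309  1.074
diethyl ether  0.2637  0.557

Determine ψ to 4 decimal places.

Rachford–Rice: g(ψ) = Σ zᵢ(Kᵢ−1)/(1+ψ(Kᵢ−1)) = 0.
Check two-phase: ΣzᵢKᵢ = 1.1556 > 1 and Σzᵢ/Kᵢ = 1.0640 > 1, so g(0) = 0.1556 > 0 and g(1) = -0.0640 < 0.
Iterate (Newton) starting at ψ = 0.5:
  ψ = 0.5000: g = 0.03655, g' = -0.1958 → ψ = 0.6867
  ψ = 0.6867: g = 0.00051, g' = -0.1931 → ψ = 0.6893
Converged at ψ = 0.6893.

ψ = 0.6893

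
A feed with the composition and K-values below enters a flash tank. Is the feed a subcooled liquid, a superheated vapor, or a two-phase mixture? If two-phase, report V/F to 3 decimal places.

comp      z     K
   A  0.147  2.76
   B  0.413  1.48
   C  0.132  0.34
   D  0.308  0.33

ΣzᵢKᵢ = 1.163; Σzᵢ/Kᵢ = 1.654.
Both exceed 1, so a two-phase solution exists.
Let ψ = V/F and solve Σ zᵢ(Kᵢ−1)/(1+ψ(Kᵢ−1)) = 0.
Iterate (Newton) starting at ψ = 0.5:
  ψ = 0.500: g = -0.1429, g' = -0.631 → ψ = 0.274
  ψ = 0.274: g = -0.0092, g' = -0.575 → ψ = 0.258
Converged at ψ = 0.258.

two-phase, V/F = 0.258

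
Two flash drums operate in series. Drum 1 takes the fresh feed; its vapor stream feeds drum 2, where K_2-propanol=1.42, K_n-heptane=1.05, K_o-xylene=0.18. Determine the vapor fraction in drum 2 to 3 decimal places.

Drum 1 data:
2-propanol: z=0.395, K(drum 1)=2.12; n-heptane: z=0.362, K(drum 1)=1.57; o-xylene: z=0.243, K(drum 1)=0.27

Drum 1:
Rachford–Rice: g(ψ₁) = Σ zᵢ(Kᵢ−1)/(1+ψ₁(Kᵢ−1)) = 0.
Check two-phase: ΣzᵢKᵢ = 1.471 > 1 and Σzᵢ/Kᵢ = 1.317 > 1, so g(0) = 0.471 > 0 and g(1) = -0.317 < 0.
Iterate (Newton) starting at ψ₁ = 0.45:
  ψ₁ = 0.450: g = 0.1942, g' = -0.581 → ψ₁ = 0.784
  ψ₁ = 0.784: g = -0.0370, g' = -0.906 → ψ₁ = 0.744
  ψ₁ = 0.744: g = -0.0017, g' = -0.825 → ψ₁ = 0.742
Converged at ψ₁ = 0.742.
Drum-1 compositions:
  2-propanol: x = 0.216, y = 0.457
  n-heptane: x = 0.254, y = 0.399
  o-xylene: x = 0.530, y = 0.143
Drum-2 feed = drum-1 vapor: z₂ = (0.4575, 0.3995, 0.1430).
Drum 2:
Iterate (Newton) starting at ψ₂ = 0.5:
  ψ₂ = 0.500: g = -0.0205, g' = -0.332 → ψ₂ = 0.438
  ψ₂ = 0.438: g = -0.0013, g' = -0.293 → ψ₂ = 0.434
Converged at ψ₂ = 0.434.
  2-propanol: x = 0.387, y = 0.549
  n-heptane: x = 0.391, y = 0.411
  o-xylene: x = 0.222, y = 0.040

V/F (drum 2) = 0.434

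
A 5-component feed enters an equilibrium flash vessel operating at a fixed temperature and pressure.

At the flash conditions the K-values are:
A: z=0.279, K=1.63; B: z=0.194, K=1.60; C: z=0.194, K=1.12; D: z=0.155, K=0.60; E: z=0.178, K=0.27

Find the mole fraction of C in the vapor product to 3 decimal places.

y_C = 0.207

Newton iteration, ψ⁰ = 0.5:
  ψ = 0.500: g = -0.0370, g' = -0.382 → ψ = 0.403
  ψ = 0.403: g = -0.0020, g' = -0.344 → ψ = 0.397
Converged at ψ = 0.397.
Compositions from xᵢ = zᵢ/(1+ψ(Kᵢ−1)), yᵢ = Kᵢxᵢ:
  A: x = 0.223, y = 0.364
  B: x = 0.157, y = 0.251
  C: x = 0.185, y = 0.207
  D: x = 0.184, y = 0.111
  E: x = 0.251, y = 0.068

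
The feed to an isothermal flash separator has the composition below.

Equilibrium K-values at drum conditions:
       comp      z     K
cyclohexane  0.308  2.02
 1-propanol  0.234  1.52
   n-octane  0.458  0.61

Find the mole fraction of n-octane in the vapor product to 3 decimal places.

Material balance + equilibrium reduce to Σ zᵢ(Kᵢ−1)/(1+ψ(Kᵢ−1)) = 0.
g(0) = ΣzᵢKᵢ − 1 = 0.257 and g(1) = 1 − Σzᵢ/Kᵢ = -0.057, so a root lies in (0, 1).
Iterate (Newton) starting at ψ = 0.5:
  ψ = 0.500: g = 0.0827, g' = -0.288 → ψ = 0.787
  ψ = 0.787: g = 0.0028, g' = -0.275 → ψ = 0.797
Converged at ψ = 0.797.
Compositions from xᵢ = zᵢ/(1+ψ(Kᵢ−1)), yᵢ = Kᵢxᵢ:
  cyclohexane: x = 0.170, y = 0.343
  1-propanol: x = 0.165, y = 0.251
  n-octane: x = 0.665, y = 0.405

y_n-octane = 0.405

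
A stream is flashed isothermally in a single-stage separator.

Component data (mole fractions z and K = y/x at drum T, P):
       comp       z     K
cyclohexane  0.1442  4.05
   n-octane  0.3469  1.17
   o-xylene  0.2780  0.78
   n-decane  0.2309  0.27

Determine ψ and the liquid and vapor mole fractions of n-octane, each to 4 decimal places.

ψ = 0.3076, x_n-octane = 0.3297, y_n-octane = 0.3857

Rachford–Rice: g(ψ) = Σ zᵢ(Kᵢ−1)/(1+ψ(Kᵢ−1)) = 0.
g(0) = ΣzᵢKᵢ − 1 = 0.2691 and g(1) = 1 − Σzᵢ/Kᵢ = -0.5437, so a root lies in (0, 1).
Newton iteration, ψ⁰ = 0.59:
  ψ = 0.5900: g = -0.15566, g' = -0.5769 → ψ = 0.3202
  ψ = 0.3202: g = -0.00731, g' = -0.5775 → ψ = 0.3075
  ψ = 0.3075: g = 0.00005, g' = -0.5863 → ψ = 0.3076
Converged at ψ = 0.3076.
Compositions from xᵢ = zᵢ/(1+ψ(Kᵢ−1)), yᵢ = Kᵢxᵢ:
  cyclohexane: x = 0.0744, y = 0.3013
  n-octane: x = 0.3297, y = 0.3857
  o-xylene: x = 0.2982, y = 0.2326
  n-decane: x = 0.2978, y = 0.0804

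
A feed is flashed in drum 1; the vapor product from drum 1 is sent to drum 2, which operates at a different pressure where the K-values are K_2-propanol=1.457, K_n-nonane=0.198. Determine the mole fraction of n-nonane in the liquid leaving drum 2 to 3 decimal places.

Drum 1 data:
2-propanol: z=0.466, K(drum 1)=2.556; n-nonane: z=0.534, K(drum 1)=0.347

x_n-nonane (drum 2) = 0.363

Drum 1:
Let ψ₁ = V/F and solve Σ zᵢ(Kᵢ−1)/(1+ψ₁(Kᵢ−1)) = 0.
Feasibility: ΣzᵢKᵢ = 1.376, Σzᵢ/Kᵢ = 1.721 — both > 1, two phases present.
Binary case is linear: z₁(K₁−1)(1+ψ₁(K₂−1)) + z₂(K₂−1)(1+ψ₁(K₁−1)) = 0
⇒ ψ₁ = [z₁(K₁−1)+z₂(K₂−1)] / [−(K₁−1)(K₂−1)] = 0.3764/1.0161 = 0.370
Drum-1 compositions:
  2-propanol: x = 0.296, y = 0.756
  n-nonane: x = 0.704, y = 0.244
Drum-2 feed = drum-1 vapor: z₂ = (0.7556, 0.2444).
Drum 2:
Binary case is linear: z₁(K₁−1)(1+ψ₂(K₂−1)) + z₂(K₂−1)(1+ψ₂(K₁−1)) = 0
⇒ ψ₂ = [z₁(K₁−1)+z₂(K₂−1)] / [−(K₁−1)(K₂−1)] = 0.1493/0.3665 = 0.407
  2-propanol: x = 0.637, y = 0.928
  n-nonane: x = 0.363, y = 0.072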